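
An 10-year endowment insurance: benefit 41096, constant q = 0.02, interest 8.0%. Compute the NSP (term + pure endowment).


Term component = 5108.5385
Pure endowment = 10_p_x * v^10 * benefit = 0.817073 * 0.463193 * 41096 = 15553.3074
NSP = 20661.8459


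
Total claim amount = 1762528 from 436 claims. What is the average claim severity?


severity = total / number
= 1762528 / 436
= 4042.4954


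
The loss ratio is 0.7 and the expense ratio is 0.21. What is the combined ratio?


Combined ratio = loss ratio + expense ratio
= 0.7 + 0.21
= 0.91


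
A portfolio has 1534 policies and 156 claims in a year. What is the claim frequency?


frequency = claims / policies
= 156 / 1534
= 0.1017


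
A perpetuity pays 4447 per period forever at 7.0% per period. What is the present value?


PV = PMT / i
= 4447 / 0.07
= 63528.5714


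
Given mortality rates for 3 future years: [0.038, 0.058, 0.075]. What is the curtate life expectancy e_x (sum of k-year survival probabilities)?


e_x = sum_{k=1}^{n} k_p_x
k_p_x values:
  1_p_x = 0.962
  2_p_x = 0.906204
  3_p_x = 0.838239
e_x = 2.7064


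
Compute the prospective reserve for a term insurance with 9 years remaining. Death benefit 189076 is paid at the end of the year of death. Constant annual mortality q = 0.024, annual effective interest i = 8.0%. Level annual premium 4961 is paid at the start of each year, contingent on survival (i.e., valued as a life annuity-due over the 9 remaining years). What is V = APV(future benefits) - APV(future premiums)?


v = 1/(1+i) = 0.925926
APV(future benefits) per unit = sum_{k=0}^{8} k_p_x * q * v^(k+1) = 0.137998
APV(future benefits) = 189076 * 0.137998 = 26092.1444
Life annuity-due factor ä_{x:9} = sum_{k=0}^{8} k_p_x * v^k = 6.209918
APV(future premiums) = 4961 * 6.209918 = 30807.4043
V = 26092.1444 - 30807.4043
= -4715.2599


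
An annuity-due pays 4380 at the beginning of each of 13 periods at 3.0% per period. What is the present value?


PV_due = PMT * (1-(1+i)^(-n))/i * (1+i)
PV_immediate = 46581.1044
PV_due = 46581.1044 * 1.03
= 47978.5375


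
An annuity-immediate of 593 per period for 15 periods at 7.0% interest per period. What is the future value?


FV = PMT * ((1+i)^n - 1) / i
= 593 * ((1.07)^15 - 1) / 0.07
= 593 * (2.759032 - 1) / 0.07
= 14901.5101


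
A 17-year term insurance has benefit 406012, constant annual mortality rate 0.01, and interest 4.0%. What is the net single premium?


NSP = benefit * sum_{k=0}^{n-1} k_p_x * q * v^(k+1)
With constant q=0.01, v=0.961538
Sum = 0.113451
NSP = 406012 * 0.113451
= 46062.5094


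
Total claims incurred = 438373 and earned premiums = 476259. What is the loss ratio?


Loss ratio = claims / premiums
= 438373 / 476259
= 0.9205


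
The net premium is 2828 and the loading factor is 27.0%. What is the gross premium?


Gross = net * (1 + loading)
= 2828 * (1 + 0.27)
= 2828 * 1.27
= 3591.56


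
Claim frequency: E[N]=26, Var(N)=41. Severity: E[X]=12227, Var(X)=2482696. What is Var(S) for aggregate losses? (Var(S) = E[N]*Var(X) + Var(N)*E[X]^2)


Var(S) = E[N]*Var(X) + Var(N)*E[X]^2
= 26*2482696 + 41*12227^2
= 64550096 + 6129480689
= 6.1940e+09


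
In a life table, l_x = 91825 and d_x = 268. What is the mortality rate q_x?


q_x = d_x / l_x
= 268 / 91825
= 0.0029


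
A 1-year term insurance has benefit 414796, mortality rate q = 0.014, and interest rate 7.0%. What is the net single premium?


NSP = benefit * q * v
v = 1/(1+i) = 0.934579
NSP = 414796 * 0.014 * 0.934579
= 5427.2374


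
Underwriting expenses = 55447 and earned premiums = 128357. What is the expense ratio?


Expense ratio = expenses / premiums
= 55447 / 128357
= 0.432


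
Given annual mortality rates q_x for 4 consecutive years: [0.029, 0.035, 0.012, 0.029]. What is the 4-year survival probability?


p_k = 1 - q_k for each year
Survival = product of (1 - q_k)
= 0.971 * 0.965 * 0.988 * 0.971
= 0.8989


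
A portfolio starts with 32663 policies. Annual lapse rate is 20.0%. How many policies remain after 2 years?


remaining = initial * (1 - lapse)^years
= 32663 * (1 - 0.2)^2
= 32663 * 0.64
= 20904.32


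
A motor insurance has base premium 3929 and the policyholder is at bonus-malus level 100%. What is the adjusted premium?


adjusted = base * BM_level / 100
= 3929 * 100 / 100
= 3929 * 1.0
= 3929.0


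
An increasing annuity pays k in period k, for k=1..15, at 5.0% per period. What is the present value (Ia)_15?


(Ia)_n = sum_{k=1}^{n} k * v^k, v = 1/(1+i)
v = 0.952381
Sum computed term by term:
(Ia)_15 = 73.6677


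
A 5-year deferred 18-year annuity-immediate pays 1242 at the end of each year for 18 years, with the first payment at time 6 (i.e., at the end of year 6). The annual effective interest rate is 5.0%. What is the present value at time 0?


PV at time 5 of the 18-year annuity-immediate:
a_n = 1242 * (1-(1+0.05)^(-18))/0.05 = 14518.4669
Discount back 5 years to time 0:
PV = 14518.4669 * (1+0.05)^(-5)
= 14518.4669 * 0.783526
= 11375.5987


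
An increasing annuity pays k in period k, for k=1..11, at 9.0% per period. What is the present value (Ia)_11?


(Ia)_n = sum_{k=1}^{n} k * v^k, v = 1/(1+i)
v = 0.917431
Sum computed term by term:
(Ia)_11 = 35.0533


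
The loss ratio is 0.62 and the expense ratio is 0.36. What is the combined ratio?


Combined ratio = loss ratio + expense ratio
= 0.62 + 0.36
= 0.98


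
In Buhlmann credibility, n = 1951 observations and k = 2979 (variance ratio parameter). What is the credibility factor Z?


Z = n / (n + k)
= 1951 / (1951 + 2979)
= 1951 / 4930
= 0.3957


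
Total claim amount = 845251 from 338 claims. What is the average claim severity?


severity = total / number
= 845251 / 338
= 2500.7426


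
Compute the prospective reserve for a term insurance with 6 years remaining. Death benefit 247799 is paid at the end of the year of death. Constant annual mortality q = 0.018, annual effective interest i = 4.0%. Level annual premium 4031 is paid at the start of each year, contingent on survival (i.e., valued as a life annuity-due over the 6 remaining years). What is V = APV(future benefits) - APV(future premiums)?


v = 1/(1+i) = 0.961538
APV(future benefits) per unit = sum_{k=0}^{5} k_p_x * q * v^(k+1) = 0.0904
APV(future benefits) = 247799 * 0.0904 = 22401.0736
Life annuity-due factor ä_{x:6} = sum_{k=0}^{5} k_p_x * v^k = 5.223121
APV(future premiums) = 4031 * 5.223121 = 21054.4023
V = 22401.0736 - 21054.4023
= 1346.6714


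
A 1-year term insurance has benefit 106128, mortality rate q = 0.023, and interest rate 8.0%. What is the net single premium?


NSP = benefit * q * v
v = 1/(1+i) = 0.925926
NSP = 106128 * 0.023 * 0.925926
= 2260.1333


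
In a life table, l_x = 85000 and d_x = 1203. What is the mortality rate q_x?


q_x = d_x / l_x
= 1203 / 85000
= 0.0142


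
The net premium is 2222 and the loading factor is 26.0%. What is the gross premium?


Gross = net * (1 + loading)
= 2222 * (1 + 0.26)
= 2222 * 1.26
= 2799.72


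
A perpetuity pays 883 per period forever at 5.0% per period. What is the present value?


PV = PMT / i
= 883 / 0.05
= 17660.0


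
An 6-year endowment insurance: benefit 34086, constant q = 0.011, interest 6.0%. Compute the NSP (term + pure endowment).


Term component = 1797.1318
Pure endowment = 6_p_x * v^6 * benefit = 0.935789 * 0.704961 * 34086 = 22486.3309
NSP = 24283.4627


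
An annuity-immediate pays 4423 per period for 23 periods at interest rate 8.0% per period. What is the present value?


PV = PMT * (1 - (1+i)^(-n)) / i
= 4423 * (1 - (1+0.08)^(-23)) / 0.08
= 4423 * (1 - 0.170315) / 0.08
= 4423 * 10.371059
= 45871.1937


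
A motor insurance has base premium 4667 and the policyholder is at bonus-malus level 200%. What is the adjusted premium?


adjusted = base * BM_level / 100
= 4667 * 200 / 100
= 4667 * 2.0
= 9334.0


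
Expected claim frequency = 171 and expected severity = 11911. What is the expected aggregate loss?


E[S] = E[N] * E[X]
= 171 * 11911
= 2.0368e+06


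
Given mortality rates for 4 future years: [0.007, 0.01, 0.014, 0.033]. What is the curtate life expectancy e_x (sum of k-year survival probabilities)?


e_x = sum_{k=1}^{n} k_p_x
k_p_x values:
  1_p_x = 0.993
  2_p_x = 0.98307
  3_p_x = 0.969307
  4_p_x = 0.93732
e_x = 3.8827


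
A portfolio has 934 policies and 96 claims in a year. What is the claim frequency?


frequency = claims / policies
= 96 / 934
= 0.1028


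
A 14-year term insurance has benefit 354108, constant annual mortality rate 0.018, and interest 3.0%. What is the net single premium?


NSP = benefit * sum_{k=0}^{n-1} k_p_x * q * v^(k+1)
With constant q=0.018, v=0.970874
Sum = 0.182748
NSP = 354108 * 0.182748
= 64712.5156


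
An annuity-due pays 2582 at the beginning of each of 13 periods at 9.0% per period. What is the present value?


PV_due = PMT * (1-(1+i)^(-n))/i * (1+i)
PV_immediate = 19331.1859
PV_due = 19331.1859 * 1.09
= 21070.9927


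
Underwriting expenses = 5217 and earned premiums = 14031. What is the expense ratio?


Expense ratio = expenses / premiums
= 5217 / 14031
= 0.3718


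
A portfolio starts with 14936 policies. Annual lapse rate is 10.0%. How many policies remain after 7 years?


remaining = initial * (1 - lapse)^years
= 14936 * (1 - 0.1)^7
= 14936 * 0.478297
= 7143.8425


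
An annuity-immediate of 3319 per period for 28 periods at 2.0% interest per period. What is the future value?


FV = PMT * ((1+i)^n - 1) / i
= 3319 * ((1.02)^28 - 1) / 0.02
= 3319 * (1.741024 - 1) / 0.02
= 122972.967


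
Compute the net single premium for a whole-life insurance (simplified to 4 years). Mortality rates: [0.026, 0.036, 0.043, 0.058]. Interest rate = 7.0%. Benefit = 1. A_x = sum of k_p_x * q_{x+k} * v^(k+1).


v = 0.934579
Year 0: k_p_x=1.0, q=0.026, term=0.024299
Year 1: k_p_x=0.974, q=0.036, term=0.030626
Year 2: k_p_x=0.938936, q=0.043, term=0.032957
Year 3: k_p_x=0.898562, q=0.058, term=0.039759
A_x = 0.1276


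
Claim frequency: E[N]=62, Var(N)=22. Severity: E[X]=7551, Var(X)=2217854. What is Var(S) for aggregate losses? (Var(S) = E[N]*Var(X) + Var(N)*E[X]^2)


Var(S) = E[N]*Var(X) + Var(N)*E[X]^2
= 62*2217854 + 22*7551^2
= 137506948 + 1254387222
= 1.3919e+09


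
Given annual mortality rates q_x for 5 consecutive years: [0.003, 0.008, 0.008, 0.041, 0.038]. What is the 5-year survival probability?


p_k = 1 - q_k for each year
Survival = product of (1 - q_k)
= 0.997 * 0.992 * 0.992 * 0.959 * 0.962
= 0.9051


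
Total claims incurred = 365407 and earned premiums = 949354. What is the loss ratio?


Loss ratio = claims / premiums
= 365407 / 949354
= 0.3849


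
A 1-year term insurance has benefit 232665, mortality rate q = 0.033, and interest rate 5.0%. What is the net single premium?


NSP = benefit * q * v
v = 1/(1+i) = 0.952381
NSP = 232665 * 0.033 * 0.952381
= 7312.3286


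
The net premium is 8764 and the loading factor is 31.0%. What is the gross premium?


Gross = net * (1 + loading)
= 8764 * (1 + 0.31)
= 8764 * 1.31
= 11480.84


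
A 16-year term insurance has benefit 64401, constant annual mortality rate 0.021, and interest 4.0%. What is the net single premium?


NSP = benefit * sum_{k=0}^{n-1} k_p_x * q * v^(k+1)
With constant q=0.021, v=0.961538
Sum = 0.213381
NSP = 64401 * 0.213381
= 13741.9204


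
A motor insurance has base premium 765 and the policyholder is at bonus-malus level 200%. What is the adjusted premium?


adjusted = base * BM_level / 100
= 765 * 200 / 100
= 765 * 2.0
= 1530.0


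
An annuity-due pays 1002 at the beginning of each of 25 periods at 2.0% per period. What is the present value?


PV_due = PMT * (1-(1+i)^(-n))/i * (1+i)
PV_immediate = 19562.5034
PV_due = 19562.5034 * 1.02
= 19953.7535


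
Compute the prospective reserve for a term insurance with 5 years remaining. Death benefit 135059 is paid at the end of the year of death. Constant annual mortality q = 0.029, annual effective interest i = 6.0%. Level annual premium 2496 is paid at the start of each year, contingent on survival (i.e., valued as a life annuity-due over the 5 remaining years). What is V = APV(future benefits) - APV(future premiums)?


v = 1/(1+i) = 0.943396
APV(future benefits) per unit = sum_{k=0}^{4} k_p_x * q * v^(k+1) = 0.115671
APV(future benefits) = 135059 * 0.115671 = 15622.3714
Life annuity-due factor ä_{x:5} = sum_{k=0}^{4} k_p_x * v^k = 4.227964
APV(future premiums) = 2496 * 4.227964 = 10552.9985
V = 15622.3714 - 10552.9985
= 5069.3729


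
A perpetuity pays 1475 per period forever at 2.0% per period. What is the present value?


PV = PMT / i
= 1475 / 0.02
= 73750.0


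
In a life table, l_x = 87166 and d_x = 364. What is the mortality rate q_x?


q_x = d_x / l_x
= 364 / 87166
= 0.0042


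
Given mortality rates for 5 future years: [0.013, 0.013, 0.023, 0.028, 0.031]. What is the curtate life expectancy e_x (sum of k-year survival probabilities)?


e_x = sum_{k=1}^{n} k_p_x
k_p_x values:
  1_p_x = 0.987
  2_p_x = 0.974169
  3_p_x = 0.951763
  4_p_x = 0.925114
  5_p_x = 0.896435
e_x = 4.7345


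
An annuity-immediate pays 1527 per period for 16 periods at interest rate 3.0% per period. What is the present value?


PV = PMT * (1 - (1+i)^(-n)) / i
= 1527 * (1 - (1+0.03)^(-16)) / 0.03
= 1527 * (1 - 0.623167) / 0.03
= 1527 * 12.561102
= 19180.8028


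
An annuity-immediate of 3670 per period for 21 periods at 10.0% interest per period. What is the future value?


FV = PMT * ((1+i)^n - 1) / i
= 3670 * ((1.1)^21 - 1) / 0.1
= 3670 * (7.40025 - 1) / 0.1
= 234889.173


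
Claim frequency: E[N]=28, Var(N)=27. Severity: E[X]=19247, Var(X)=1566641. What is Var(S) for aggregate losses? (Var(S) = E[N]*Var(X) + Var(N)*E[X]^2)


Var(S) = E[N]*Var(X) + Var(N)*E[X]^2
= 28*1566641 + 27*19247^2
= 43865948 + 10002069243
= 1.0046e+10


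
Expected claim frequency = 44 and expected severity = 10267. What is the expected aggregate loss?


E[S] = E[N] * E[X]
= 44 * 10267
= 451748


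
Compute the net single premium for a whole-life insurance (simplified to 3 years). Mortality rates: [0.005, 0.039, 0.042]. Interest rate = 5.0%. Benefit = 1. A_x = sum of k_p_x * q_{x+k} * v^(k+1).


v = 0.952381
Year 0: k_p_x=1.0, q=0.005, term=0.004762
Year 1: k_p_x=0.995, q=0.039, term=0.035197
Year 2: k_p_x=0.956195, q=0.042, term=0.034692
A_x = 0.0747


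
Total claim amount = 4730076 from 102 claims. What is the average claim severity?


severity = total / number
= 4730076 / 102
= 46373.2941


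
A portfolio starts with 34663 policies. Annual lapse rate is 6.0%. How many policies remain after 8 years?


remaining = initial * (1 - lapse)^years
= 34663 * (1 - 0.06)^8
= 34663 * 0.609569
= 21129.4881


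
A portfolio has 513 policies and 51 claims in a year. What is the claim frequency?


frequency = claims / policies
= 51 / 513
= 0.0994


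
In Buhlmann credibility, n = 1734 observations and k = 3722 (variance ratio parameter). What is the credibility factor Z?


Z = n / (n + k)
= 1734 / (1734 + 3722)
= 1734 / 5456
= 0.3178


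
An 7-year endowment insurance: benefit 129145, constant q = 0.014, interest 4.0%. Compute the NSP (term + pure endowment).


Term component = 10429.597
Pure endowment = 7_p_x * v^7 * benefit = 0.906021 * 0.759918 * 129145 = 88916.5546
NSP = 99346.1516


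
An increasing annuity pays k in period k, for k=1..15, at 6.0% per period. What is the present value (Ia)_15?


(Ia)_n = sum_{k=1}^{n} k * v^k, v = 1/(1+i)
v = 0.943396
Sum computed term by term:
(Ia)_15 = 67.2668


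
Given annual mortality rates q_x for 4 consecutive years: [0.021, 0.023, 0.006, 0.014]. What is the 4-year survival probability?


p_k = 1 - q_k for each year
Survival = product of (1 - q_k)
= 0.979 * 0.977 * 0.994 * 0.986
= 0.9374


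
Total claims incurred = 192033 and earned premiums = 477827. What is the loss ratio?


Loss ratio = claims / premiums
= 192033 / 477827
= 0.4019


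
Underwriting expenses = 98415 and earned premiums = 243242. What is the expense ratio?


Expense ratio = expenses / premiums
= 98415 / 243242
= 0.4046


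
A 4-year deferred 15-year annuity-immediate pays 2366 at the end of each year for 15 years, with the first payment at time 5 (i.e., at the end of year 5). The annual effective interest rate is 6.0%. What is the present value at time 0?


PV at time 4 of the 15-year annuity-immediate:
a_n = 2366 * (1-(1+0.06)^(-15))/0.06 = 22979.1811
Discount back 4 years to time 0:
PV = 22979.1811 * (1+0.06)^(-4)
= 22979.1811 * 0.792094
= 18201.6637


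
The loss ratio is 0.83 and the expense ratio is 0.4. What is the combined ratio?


Combined ratio = loss ratio + expense ratio
= 0.83 + 0.4
= 1.23


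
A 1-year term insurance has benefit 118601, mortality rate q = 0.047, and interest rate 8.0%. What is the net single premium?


NSP = benefit * q * v
v = 1/(1+i) = 0.925926
NSP = 118601 * 0.047 * 0.925926
= 5161.3398


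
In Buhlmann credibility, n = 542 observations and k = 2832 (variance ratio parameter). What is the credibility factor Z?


Z = n / (n + k)
= 542 / (542 + 2832)
= 542 / 3374
= 0.1606


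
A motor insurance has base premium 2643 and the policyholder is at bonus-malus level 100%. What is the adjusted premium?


adjusted = base * BM_level / 100
= 2643 * 100 / 100
= 2643 * 1.0
= 2643.0


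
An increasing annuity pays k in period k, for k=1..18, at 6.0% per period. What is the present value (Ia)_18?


(Ia)_n = sum_{k=1}^{n} k * v^k, v = 1/(1+i)
v = 0.943396
Sum computed term by term:
(Ia)_18 = 86.1845


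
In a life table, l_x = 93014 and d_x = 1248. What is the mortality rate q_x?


q_x = d_x / l_x
= 1248 / 93014
= 0.0134


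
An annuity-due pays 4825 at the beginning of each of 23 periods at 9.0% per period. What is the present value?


PV_due = PMT * (1-(1+i)^(-n))/i * (1+i)
PV_immediate = 46224.4979
PV_due = 46224.4979 * 1.09
= 50384.7028


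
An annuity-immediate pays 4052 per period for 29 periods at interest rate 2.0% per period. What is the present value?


PV = PMT * (1 - (1+i)^(-n)) / i
= 4052 * (1 - (1+0.02)^(-29)) / 0.02
= 4052 * (1 - 0.563112) / 0.02
= 4052 * 21.844385
= 88513.4467


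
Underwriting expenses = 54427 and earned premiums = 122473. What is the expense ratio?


Expense ratio = expenses / premiums
= 54427 / 122473
= 0.4444


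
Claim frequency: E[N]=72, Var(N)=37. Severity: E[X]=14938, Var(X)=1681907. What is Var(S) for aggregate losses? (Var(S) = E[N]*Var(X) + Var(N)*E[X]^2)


Var(S) = E[N]*Var(X) + Var(N)*E[X]^2
= 72*1681907 + 37*14938^2
= 121097304 + 8256322228
= 8.3774e+09


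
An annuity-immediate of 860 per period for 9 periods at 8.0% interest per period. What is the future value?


FV = PMT * ((1+i)^n - 1) / i
= 860 * ((1.08)^9 - 1) / 0.08
= 860 * (1.999005 - 1) / 0.08
= 10739.2997


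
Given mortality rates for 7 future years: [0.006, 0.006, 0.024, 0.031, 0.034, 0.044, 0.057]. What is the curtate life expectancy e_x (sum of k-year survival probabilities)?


e_x = sum_{k=1}^{n} k_p_x
k_p_x values:
  1_p_x = 0.994
  2_p_x = 0.988036
  3_p_x = 0.964323
  4_p_x = 0.934429
  5_p_x = 0.902659
  6_p_x = 0.862942
  7_p_x = 0.813754
e_x = 6.4601


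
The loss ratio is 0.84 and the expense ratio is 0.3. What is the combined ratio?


Combined ratio = loss ratio + expense ratio
= 0.84 + 0.3
= 1.14


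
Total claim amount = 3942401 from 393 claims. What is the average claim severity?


severity = total / number
= 3942401 / 393
= 10031.5547


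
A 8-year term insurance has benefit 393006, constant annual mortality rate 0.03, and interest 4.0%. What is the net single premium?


NSP = benefit * sum_{k=0}^{n-1} k_p_x * q * v^(k+1)
With constant q=0.03, v=0.961538
Sum = 0.18314
NSP = 393006 * 0.18314
= 71975.0746


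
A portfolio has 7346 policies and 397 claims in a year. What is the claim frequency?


frequency = claims / policies
= 397 / 7346
= 0.054


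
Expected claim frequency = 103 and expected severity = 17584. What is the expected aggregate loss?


E[S] = E[N] * E[X]
= 103 * 17584
= 1.8112e+06


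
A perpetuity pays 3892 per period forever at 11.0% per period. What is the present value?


PV = PMT / i
= 3892 / 0.11
= 35381.8182


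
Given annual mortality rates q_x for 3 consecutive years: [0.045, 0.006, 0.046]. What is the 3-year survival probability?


p_k = 1 - q_k for each year
Survival = product of (1 - q_k)
= 0.955 * 0.994 * 0.954
= 0.9056


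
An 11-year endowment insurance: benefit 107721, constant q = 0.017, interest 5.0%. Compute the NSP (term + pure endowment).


Term component = 14098.5057
Pure endowment = 11_p_x * v^11 * benefit = 0.828111 * 0.584679 * 107721 = 52156.301
NSP = 66254.8067


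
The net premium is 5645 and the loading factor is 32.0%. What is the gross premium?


Gross = net * (1 + loading)
= 5645 * (1 + 0.32)
= 5645 * 1.32
= 7451.4


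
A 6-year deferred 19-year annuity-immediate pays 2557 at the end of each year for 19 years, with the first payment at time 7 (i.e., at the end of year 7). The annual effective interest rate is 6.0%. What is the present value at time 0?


PV at time 6 of the 19-year annuity-immediate:
a_n = 2557 * (1-(1+0.06)^(-19))/0.06 = 28531.3039
Discount back 6 years to time 0:
PV = 28531.3039 * (1+0.06)^(-6)
= 28531.3039 * 0.704961
= 20113.4434


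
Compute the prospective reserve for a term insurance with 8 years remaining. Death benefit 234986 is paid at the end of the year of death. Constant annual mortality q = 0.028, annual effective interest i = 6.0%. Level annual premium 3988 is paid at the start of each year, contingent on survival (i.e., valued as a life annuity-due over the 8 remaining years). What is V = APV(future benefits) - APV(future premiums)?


v = 1/(1+i) = 0.943396
APV(future benefits) per unit = sum_{k=0}^{7} k_p_x * q * v^(k+1) = 0.159123
APV(future benefits) = 234986 * 0.159123 = 37391.608
Life annuity-due factor ä_{x:8} = sum_{k=0}^{7} k_p_x * v^k = 6.023931
APV(future premiums) = 3988 * 6.023931 = 24023.4367
V = 37391.608 - 24023.4367
= 13368.1712


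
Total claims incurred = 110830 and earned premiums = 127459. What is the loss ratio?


Loss ratio = claims / premiums
= 110830 / 127459
= 0.8695


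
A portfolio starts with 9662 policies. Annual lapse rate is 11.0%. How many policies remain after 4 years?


remaining = initial * (1 - lapse)^years
= 9662 * (1 - 0.11)^4
= 9662 * 0.627422
= 6062.1553


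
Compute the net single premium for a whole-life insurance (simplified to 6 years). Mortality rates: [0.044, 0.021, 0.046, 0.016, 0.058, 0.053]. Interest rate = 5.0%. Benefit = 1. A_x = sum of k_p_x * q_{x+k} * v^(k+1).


v = 0.952381
Year 0: k_p_x=1.0, q=0.044, term=0.041905
Year 1: k_p_x=0.956, q=0.021, term=0.01821
Year 2: k_p_x=0.935924, q=0.046, term=0.03719
Year 3: k_p_x=0.892871, q=0.016, term=0.011753
Year 4: k_p_x=0.878586, q=0.058, term=0.039927
Year 5: k_p_x=0.827628, q=0.053, term=0.032732
A_x = 0.1817


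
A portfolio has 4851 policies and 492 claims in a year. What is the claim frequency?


frequency = claims / policies
= 492 / 4851
= 0.1014


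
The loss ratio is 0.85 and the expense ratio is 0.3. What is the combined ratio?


Combined ratio = loss ratio + expense ratio
= 0.85 + 0.3
= 1.15


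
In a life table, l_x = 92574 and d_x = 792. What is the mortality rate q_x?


q_x = d_x / l_x
= 792 / 92574
= 0.0086


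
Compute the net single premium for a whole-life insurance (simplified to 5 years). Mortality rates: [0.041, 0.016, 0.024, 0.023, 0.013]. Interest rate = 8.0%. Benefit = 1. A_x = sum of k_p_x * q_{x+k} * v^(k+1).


v = 0.925926
Year 0: k_p_x=1.0, q=0.041, term=0.037963
Year 1: k_p_x=0.959, q=0.016, term=0.013155
Year 2: k_p_x=0.943656, q=0.024, term=0.017979
Year 3: k_p_x=0.921008, q=0.023, term=0.01557
Year 4: k_p_x=0.899825, q=0.013, term=0.007961
A_x = 0.0926


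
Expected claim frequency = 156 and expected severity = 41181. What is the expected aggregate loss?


E[S] = E[N] * E[X]
= 156 * 41181
= 6.4242e+06


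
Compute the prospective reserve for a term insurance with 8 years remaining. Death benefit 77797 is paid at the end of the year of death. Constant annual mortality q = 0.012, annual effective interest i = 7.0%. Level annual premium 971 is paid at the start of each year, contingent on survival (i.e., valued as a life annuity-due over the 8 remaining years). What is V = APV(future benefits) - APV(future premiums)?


v = 1/(1+i) = 0.934579
APV(future benefits) per unit = sum_{k=0}^{7} k_p_x * q * v^(k+1) = 0.069011
APV(future benefits) = 77797 * 0.069011 = 5368.8195
Life annuity-due factor ä_{x:8} = sum_{k=0}^{7} k_p_x * v^k = 6.153447
APV(future premiums) = 971 * 6.153447 = 5974.9973
V = 5368.8195 - 5974.9973
= -606.1778


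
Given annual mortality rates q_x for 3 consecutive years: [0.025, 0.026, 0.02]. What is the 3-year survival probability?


p_k = 1 - q_k for each year
Survival = product of (1 - q_k)
= 0.975 * 0.974 * 0.98
= 0.9307


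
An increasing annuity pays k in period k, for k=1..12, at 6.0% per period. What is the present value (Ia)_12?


(Ia)_n = sum_{k=1}^{n} k * v^k, v = 1/(1+i)
v = 0.943396
Sum computed term by term:
(Ia)_12 = 48.7207


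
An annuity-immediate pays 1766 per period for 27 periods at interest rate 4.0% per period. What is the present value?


PV = PMT * (1 - (1+i)^(-n)) / i
= 1766 * (1 - (1+0.04)^(-27)) / 0.04
= 1766 * (1 - 0.346817) / 0.04
= 1766 * 16.329586
= 28838.0484


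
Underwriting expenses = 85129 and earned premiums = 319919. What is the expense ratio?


Expense ratio = expenses / premiums
= 85129 / 319919
= 0.2661


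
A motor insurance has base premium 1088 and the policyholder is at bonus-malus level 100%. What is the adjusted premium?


adjusted = base * BM_level / 100
= 1088 * 100 / 100
= 1088 * 1.0
= 1088.0


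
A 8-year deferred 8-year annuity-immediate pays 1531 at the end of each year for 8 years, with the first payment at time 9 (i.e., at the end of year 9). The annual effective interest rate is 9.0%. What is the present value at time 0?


PV at time 8 of the 8-year annuity-immediate:
a_n = 1531 * (1-(1+0.09)^(-8))/0.09 = 8473.8081
Discount back 8 years to time 0:
PV = 8473.8081 * (1+0.09)^(-8)
= 8473.8081 * 0.501866
= 4252.7185


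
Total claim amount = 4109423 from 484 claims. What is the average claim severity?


severity = total / number
= 4109423 / 484
= 8490.5434


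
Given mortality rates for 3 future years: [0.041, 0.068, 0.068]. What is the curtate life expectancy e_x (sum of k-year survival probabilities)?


e_x = sum_{k=1}^{n} k_p_x
k_p_x values:
  1_p_x = 0.959
  2_p_x = 0.893788
  3_p_x = 0.83301
e_x = 2.6858


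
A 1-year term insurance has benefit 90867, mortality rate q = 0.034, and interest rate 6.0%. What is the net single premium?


NSP = benefit * q * v
v = 1/(1+i) = 0.943396
NSP = 90867 * 0.034 * 0.943396
= 2914.6019


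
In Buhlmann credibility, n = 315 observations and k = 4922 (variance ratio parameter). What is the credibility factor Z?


Z = n / (n + k)
= 315 / (315 + 4922)
= 315 / 5237
= 0.0601


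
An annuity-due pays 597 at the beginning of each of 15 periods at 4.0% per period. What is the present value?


PV_due = PMT * (1-(1+i)^(-n))/i * (1+i)
PV_immediate = 6637.6773
PV_due = 6637.6773 * 1.04
= 6903.1844


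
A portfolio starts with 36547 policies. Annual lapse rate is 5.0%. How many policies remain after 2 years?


remaining = initial * (1 - lapse)^years
= 36547 * (1 - 0.05)^2
= 36547 * 0.9025
= 32983.6675


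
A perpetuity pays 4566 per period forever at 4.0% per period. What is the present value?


PV = PMT / i
= 4566 / 0.04
= 114150.0


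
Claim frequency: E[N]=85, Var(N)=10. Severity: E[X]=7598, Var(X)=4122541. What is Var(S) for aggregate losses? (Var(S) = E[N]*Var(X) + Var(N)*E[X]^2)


Var(S) = E[N]*Var(X) + Var(N)*E[X]^2
= 85*4122541 + 10*7598^2
= 350415985 + 577296040
= 9.2771e+08


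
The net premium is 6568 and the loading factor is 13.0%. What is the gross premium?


Gross = net * (1 + loading)
= 6568 * (1 + 0.13)
= 6568 * 1.13
= 7421.84


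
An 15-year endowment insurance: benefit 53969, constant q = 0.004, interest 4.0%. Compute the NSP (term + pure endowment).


Term component = 2340.952
Pure endowment = 15_p_x * v^15 * benefit = 0.941651 * 0.555265 * 53969 = 28218.5282
NSP = 30559.4802


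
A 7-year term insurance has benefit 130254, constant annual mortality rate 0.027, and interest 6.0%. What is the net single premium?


NSP = benefit * sum_{k=0}^{n-1} k_p_x * q * v^(k+1)
With constant q=0.027, v=0.943396
Sum = 0.139936
NSP = 130254 * 0.139936
= 18227.16


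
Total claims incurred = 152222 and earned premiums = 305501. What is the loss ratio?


Loss ratio = claims / premiums
= 152222 / 305501
= 0.4983


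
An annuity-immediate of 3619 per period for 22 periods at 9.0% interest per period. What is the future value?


FV = PMT * ((1+i)^n - 1) / i
= 3619 * ((1.09)^22 - 1) / 0.09
= 3619 * (6.6586 - 1) / 0.09
= 227538.6108


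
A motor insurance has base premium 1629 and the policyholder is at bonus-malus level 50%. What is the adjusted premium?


adjusted = base * BM_level / 100
= 1629 * 50 / 100
= 1629 * 0.5
= 814.5


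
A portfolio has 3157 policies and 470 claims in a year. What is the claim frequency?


frequency = claims / policies
= 470 / 3157
= 0.1489


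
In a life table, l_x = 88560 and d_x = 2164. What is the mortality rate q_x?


q_x = d_x / l_x
= 2164 / 88560
= 0.0244


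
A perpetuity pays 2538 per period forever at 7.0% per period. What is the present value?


PV = PMT / i
= 2538 / 0.07
= 36257.1429


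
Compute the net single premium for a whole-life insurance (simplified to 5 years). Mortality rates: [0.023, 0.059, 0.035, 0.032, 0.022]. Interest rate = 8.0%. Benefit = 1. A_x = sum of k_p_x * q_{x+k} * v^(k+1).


v = 0.925926
Year 0: k_p_x=1.0, q=0.023, term=0.021296
Year 1: k_p_x=0.977, q=0.059, term=0.04942
Year 2: k_p_x=0.919357, q=0.035, term=0.025544
Year 3: k_p_x=0.88718, q=0.032, term=0.020867
Year 4: k_p_x=0.85879, q=0.022, term=0.012859
A_x = 0.13


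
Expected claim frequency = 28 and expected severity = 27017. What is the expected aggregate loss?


E[S] = E[N] * E[X]
= 28 * 27017
= 756476


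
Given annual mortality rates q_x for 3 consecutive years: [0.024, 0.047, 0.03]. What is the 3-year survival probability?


p_k = 1 - q_k for each year
Survival = product of (1 - q_k)
= 0.976 * 0.953 * 0.97
= 0.9022


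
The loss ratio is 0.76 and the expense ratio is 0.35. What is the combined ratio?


Combined ratio = loss ratio + expense ratio
= 0.76 + 0.35
= 1.11


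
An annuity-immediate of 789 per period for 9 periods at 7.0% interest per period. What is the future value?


FV = PMT * ((1+i)^n - 1) / i
= 789 * ((1.07)^9 - 1) / 0.07
= 789 * (1.838459 - 1) / 0.07
= 9450.6331


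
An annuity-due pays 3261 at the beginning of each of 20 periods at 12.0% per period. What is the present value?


PV_due = PMT * (1-(1+i)^(-n))/i * (1+i)
PV_immediate = 24357.8557
PV_due = 24357.8557 * 1.12
= 27280.7983


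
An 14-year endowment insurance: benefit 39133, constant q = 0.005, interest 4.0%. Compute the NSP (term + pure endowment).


Term component = 2007.3504
Pure endowment = 14_p_x * v^14 * benefit = 0.93223 * 0.577475 * 39133 = 21066.8461
NSP = 23074.1966


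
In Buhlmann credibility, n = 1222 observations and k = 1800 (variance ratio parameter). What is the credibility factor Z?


Z = n / (n + k)
= 1222 / (1222 + 1800)
= 1222 / 3022
= 0.4044


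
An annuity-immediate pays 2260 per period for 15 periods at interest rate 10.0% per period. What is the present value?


PV = PMT * (1 - (1+i)^(-n)) / i
= 2260 * (1 - (1+0.1)^(-15)) / 0.1
= 2260 * (1 - 0.239392) / 0.1
= 2260 * 7.60608
= 17189.7397


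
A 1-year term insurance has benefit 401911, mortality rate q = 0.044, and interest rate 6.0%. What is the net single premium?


NSP = benefit * q * v
v = 1/(1+i) = 0.943396
NSP = 401911 * 0.044 * 0.943396
= 16683.0981


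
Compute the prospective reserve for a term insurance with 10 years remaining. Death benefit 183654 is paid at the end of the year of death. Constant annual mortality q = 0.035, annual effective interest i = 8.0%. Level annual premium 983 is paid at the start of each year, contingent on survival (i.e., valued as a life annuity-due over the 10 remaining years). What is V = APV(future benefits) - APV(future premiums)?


v = 1/(1+i) = 0.925926
APV(future benefits) per unit = sum_{k=0}^{9} k_p_x * q * v^(k+1) = 0.205628
APV(future benefits) = 183654 * 0.205628 = 37764.3462
Life annuity-due factor ä_{x:10} = sum_{k=0}^{9} k_p_x * v^k = 6.345083
APV(future premiums) = 983 * 6.345083 = 6237.2163
V = 37764.3462 - 6237.2163
= 31527.1299


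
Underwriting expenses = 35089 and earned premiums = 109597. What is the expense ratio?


Expense ratio = expenses / premiums
= 35089 / 109597
= 0.3202


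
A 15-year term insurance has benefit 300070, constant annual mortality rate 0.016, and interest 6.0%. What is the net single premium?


NSP = benefit * sum_{k=0}^{n-1} k_p_x * q * v^(k+1)
With constant q=0.016, v=0.943396
Sum = 0.141559
NSP = 300070 * 0.141559
= 42477.5346


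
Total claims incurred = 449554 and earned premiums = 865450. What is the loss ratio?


Loss ratio = claims / premiums
= 449554 / 865450
= 0.5194


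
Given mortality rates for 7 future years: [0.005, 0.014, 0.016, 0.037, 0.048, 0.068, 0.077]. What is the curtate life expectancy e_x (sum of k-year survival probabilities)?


e_x = sum_{k=1}^{n} k_p_x
k_p_x values:
  1_p_x = 0.995
  2_p_x = 0.98107
  3_p_x = 0.965373
  4_p_x = 0.929654
  5_p_x = 0.885031
  6_p_x = 0.824849
  7_p_x = 0.761335
e_x = 6.3423


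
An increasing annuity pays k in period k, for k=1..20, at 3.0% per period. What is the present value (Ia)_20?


(Ia)_n = sum_{k=1}^{n} k * v^k, v = 1/(1+i)
v = 0.970874
Sum computed term by term:
(Ia)_20 = 141.6761


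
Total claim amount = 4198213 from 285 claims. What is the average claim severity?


severity = total / number
= 4198213 / 285
= 14730.5719


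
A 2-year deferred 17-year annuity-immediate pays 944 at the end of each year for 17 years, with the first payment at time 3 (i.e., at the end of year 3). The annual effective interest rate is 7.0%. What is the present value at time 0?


PV at time 2 of the 17-year annuity-immediate:
a_n = 944 * (1-(1+0.07)^(-17))/0.07 = 9216.4825
Discount back 2 years to time 0:
PV = 9216.4825 * (1+0.07)^(-2)
= 9216.4825 * 0.873439
= 8050.0328


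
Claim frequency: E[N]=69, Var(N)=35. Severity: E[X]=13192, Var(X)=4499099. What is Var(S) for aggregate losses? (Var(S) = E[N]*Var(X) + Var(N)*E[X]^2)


Var(S) = E[N]*Var(X) + Var(N)*E[X]^2
= 69*4499099 + 35*13192^2
= 310437831 + 6091010240
= 6.4014e+09


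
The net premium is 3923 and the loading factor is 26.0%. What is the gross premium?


Gross = net * (1 + loading)
= 3923 * (1 + 0.26)
= 3923 * 1.26
= 4942.98


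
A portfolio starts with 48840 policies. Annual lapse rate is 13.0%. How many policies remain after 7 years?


remaining = initial * (1 - lapse)^years
= 48840 * (1 - 0.13)^7
= 48840 * 0.377255
= 18425.1242


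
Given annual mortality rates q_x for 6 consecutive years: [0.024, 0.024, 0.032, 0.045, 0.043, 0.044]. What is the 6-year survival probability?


p_k = 1 - q_k for each year
Survival = product of (1 - q_k)
= 0.976 * 0.976 * 0.968 * 0.955 * 0.957 * 0.956
= 0.8057


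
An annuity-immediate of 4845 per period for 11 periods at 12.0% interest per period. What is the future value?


FV = PMT * ((1+i)^n - 1) / i
= 4845 * ((1.12)^11 - 1) / 0.12
= 4845 * (3.47855 - 1) / 0.12
= 100071.456


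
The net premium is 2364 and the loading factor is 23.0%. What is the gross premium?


Gross = net * (1 + loading)
= 2364 * (1 + 0.23)
= 2364 * 1.23
= 2907.72


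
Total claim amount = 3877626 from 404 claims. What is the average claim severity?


severity = total / number
= 3877626 / 404
= 9598.0842


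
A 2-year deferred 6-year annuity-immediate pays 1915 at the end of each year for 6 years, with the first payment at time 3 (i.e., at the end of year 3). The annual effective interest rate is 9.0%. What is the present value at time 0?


PV at time 2 of the 6-year annuity-immediate:
a_n = 1915 * (1-(1+0.09)^(-6))/0.09 = 8590.5341
Discount back 2 years to time 0:
PV = 8590.5341 * (1+0.09)^(-2)
= 8590.5341 * 0.84168
= 7230.4807


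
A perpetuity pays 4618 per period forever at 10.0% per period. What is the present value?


PV = PMT / i
= 4618 / 0.1
= 46180.0


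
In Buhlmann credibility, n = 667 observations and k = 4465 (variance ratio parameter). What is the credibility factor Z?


Z = n / (n + k)
= 667 / (667 + 4465)
= 667 / 5132
= 0.13


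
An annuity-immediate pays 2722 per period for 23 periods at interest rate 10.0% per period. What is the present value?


PV = PMT * (1 - (1+i)^(-n)) / i
= 2722 * (1 - (1+0.1)^(-23)) / 0.1
= 2722 * (1 - 0.111678) / 0.1
= 2722 * 8.883218
= 24180.1205


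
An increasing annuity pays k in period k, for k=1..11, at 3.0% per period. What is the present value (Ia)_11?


(Ia)_n = sum_{k=1}^{n} k * v^k, v = 1/(1+i)
v = 0.970874
Sum computed term by term:
(Ia)_11 = 52.7856


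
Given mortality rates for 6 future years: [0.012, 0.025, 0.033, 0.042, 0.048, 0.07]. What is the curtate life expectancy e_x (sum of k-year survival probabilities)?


e_x = sum_{k=1}^{n} k_p_x
k_p_x values:
  1_p_x = 0.988
  2_p_x = 0.9633
  3_p_x = 0.931511
  4_p_x = 0.892388
  5_p_x = 0.849553
  6_p_x = 0.790084
e_x = 5.4148


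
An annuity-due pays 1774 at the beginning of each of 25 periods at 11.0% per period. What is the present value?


PV_due = PMT * (1-(1+i)^(-n))/i * (1+i)
PV_immediate = 14940.175
PV_due = 14940.175 * 1.11
= 16583.5943


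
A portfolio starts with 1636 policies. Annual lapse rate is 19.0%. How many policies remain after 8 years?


remaining = initial * (1 - lapse)^years
= 1636 * (1 - 0.19)^8
= 1636 * 0.185302
= 303.1541


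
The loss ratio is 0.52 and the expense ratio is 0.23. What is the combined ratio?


Combined ratio = loss ratio + expense ratio
= 0.52 + 0.23
= 0.75


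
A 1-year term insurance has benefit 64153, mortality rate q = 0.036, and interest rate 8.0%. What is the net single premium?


NSP = benefit * q * v
v = 1/(1+i) = 0.925926
NSP = 64153 * 0.036 * 0.925926
= 2138.4333


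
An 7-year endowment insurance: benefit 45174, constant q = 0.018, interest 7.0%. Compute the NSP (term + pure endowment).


Term component = 4172.8861
Pure endowment = 7_p_x * v^7 * benefit = 0.880604 * 0.62275 * 45174 = 24773.2234
NSP = 28946.1095


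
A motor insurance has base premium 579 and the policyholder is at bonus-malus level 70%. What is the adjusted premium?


adjusted = base * BM_level / 100
= 579 * 70 / 100
= 579 * 0.7
= 405.3


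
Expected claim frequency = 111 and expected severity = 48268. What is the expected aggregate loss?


E[S] = E[N] * E[X]
= 111 * 48268
= 5.3577e+06


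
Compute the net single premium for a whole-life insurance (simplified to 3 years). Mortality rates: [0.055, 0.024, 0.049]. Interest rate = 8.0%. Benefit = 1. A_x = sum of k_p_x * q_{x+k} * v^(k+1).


v = 0.925926
Year 0: k_p_x=1.0, q=0.055, term=0.050926
Year 1: k_p_x=0.945, q=0.024, term=0.019444
Year 2: k_p_x=0.92232, q=0.049, term=0.035876
A_x = 0.1062


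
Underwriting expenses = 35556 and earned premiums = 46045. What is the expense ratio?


Expense ratio = expenses / premiums
= 35556 / 46045
= 0.7722
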